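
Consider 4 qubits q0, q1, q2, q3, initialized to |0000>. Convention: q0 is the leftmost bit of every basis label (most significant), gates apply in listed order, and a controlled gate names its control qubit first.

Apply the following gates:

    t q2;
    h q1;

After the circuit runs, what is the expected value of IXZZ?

In the final state, IXZZ has expectation 1.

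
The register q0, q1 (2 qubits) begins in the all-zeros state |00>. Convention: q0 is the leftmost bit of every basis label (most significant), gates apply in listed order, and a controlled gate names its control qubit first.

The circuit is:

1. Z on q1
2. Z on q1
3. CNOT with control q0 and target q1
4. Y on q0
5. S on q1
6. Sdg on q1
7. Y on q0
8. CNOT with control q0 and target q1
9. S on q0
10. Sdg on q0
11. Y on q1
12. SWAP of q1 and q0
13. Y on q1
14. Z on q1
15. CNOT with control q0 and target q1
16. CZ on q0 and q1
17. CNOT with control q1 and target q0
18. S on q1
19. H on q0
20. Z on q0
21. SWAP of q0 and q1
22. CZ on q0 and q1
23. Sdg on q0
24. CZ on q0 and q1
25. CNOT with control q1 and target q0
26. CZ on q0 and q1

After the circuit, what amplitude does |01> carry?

The final state's coefficient on |01> equals 0. Key observation: steps 3-8 multiply out to the identity, so the circuit reduces to the remaining gates.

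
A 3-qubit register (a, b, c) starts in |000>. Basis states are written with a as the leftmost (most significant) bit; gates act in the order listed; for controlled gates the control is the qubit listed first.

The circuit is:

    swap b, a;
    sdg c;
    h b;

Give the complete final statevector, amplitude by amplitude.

After the circuit, the state carries amplitude sqrt(2)/2 on |000>, sqrt(2)/2 on |010>, and 0 on every other basis state.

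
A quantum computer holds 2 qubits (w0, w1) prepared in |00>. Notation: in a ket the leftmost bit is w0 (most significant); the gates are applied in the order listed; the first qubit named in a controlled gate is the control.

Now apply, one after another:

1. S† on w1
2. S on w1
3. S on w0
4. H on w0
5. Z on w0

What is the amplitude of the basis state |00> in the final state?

|00> carries amplitude sqrt(2)/2 in the final state.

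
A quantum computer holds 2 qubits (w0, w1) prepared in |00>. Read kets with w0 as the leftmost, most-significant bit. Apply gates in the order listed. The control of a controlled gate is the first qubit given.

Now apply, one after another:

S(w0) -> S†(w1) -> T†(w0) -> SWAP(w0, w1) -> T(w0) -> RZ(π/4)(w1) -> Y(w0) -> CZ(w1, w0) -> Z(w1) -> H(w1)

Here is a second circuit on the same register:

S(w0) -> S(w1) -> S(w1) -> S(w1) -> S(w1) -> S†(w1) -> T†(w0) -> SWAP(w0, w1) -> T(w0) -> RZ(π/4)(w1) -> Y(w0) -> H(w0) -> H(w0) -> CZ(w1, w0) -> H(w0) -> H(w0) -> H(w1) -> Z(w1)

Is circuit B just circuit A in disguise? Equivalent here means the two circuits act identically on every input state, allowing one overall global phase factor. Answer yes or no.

No, they are not equivalent — no single phase factor reconciles the two unitaries.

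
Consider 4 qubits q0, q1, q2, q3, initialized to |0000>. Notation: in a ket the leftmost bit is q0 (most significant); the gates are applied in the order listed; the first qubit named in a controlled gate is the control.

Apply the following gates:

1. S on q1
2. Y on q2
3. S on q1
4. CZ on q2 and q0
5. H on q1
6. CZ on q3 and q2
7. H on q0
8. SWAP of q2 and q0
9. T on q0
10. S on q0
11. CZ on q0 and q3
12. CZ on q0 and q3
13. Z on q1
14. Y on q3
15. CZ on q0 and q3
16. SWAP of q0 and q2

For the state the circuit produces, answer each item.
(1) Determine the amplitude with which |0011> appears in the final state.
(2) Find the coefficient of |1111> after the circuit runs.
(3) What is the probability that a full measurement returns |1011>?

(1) |0011> carries amplitude exp(3*I*pi/4)/2 in the final state.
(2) The final state's coefficient on |1111> equals -exp(3*I*pi/4)/2.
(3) Outcome |1011> occurs with probability 1/4.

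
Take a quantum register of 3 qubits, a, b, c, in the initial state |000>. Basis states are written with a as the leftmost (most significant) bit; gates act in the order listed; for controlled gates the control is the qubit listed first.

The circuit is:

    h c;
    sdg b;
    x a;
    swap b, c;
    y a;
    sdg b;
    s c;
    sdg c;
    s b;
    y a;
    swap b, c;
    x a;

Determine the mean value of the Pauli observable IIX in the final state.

In the final state, IIX has expectation 1. Key observation: gates 4-11 undo each other exactly, leaving only the rest of the circuit to track.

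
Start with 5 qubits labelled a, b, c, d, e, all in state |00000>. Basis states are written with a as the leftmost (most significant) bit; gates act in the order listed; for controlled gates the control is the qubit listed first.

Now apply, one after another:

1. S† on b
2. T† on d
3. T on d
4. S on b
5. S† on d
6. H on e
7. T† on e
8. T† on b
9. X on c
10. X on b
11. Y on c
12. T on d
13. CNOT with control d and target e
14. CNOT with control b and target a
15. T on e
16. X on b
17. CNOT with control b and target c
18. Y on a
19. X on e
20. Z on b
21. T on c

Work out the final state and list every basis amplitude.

The resulting statevector has amplitude -sqrt(2)/2 on |00000>, -sqrt(2)/2 on |00001>, and 0 on every other basis state. Key observation: the block from step 1 through step 4 cancels to the identity and can be dropped.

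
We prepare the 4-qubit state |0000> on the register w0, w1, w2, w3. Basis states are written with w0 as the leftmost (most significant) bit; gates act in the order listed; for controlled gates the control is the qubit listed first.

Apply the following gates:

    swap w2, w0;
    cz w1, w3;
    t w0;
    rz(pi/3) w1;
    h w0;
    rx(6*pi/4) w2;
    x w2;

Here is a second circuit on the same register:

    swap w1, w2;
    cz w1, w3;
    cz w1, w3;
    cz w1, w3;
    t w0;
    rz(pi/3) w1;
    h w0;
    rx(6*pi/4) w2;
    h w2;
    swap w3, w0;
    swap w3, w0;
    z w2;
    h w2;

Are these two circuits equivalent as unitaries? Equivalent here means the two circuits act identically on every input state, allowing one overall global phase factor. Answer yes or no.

No, they are not equivalent — no single phase factor reconciles the two unitaries.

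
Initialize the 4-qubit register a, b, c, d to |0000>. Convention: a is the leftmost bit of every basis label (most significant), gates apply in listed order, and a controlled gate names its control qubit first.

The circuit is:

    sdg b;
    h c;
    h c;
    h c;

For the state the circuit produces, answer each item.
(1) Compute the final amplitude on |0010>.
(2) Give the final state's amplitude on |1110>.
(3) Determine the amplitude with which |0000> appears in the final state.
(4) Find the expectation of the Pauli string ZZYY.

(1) The final state's coefficient on |0010> equals sqrt(2)/2. Key observation: gates 3-4 undo each other exactly, leaving only the rest of the circuit to track.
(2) The final state's coefficient on |1110> equals 0.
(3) |0000> carries amplitude sqrt(2)/2 in the final state.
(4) In the final state, ZZYY has expectation 0.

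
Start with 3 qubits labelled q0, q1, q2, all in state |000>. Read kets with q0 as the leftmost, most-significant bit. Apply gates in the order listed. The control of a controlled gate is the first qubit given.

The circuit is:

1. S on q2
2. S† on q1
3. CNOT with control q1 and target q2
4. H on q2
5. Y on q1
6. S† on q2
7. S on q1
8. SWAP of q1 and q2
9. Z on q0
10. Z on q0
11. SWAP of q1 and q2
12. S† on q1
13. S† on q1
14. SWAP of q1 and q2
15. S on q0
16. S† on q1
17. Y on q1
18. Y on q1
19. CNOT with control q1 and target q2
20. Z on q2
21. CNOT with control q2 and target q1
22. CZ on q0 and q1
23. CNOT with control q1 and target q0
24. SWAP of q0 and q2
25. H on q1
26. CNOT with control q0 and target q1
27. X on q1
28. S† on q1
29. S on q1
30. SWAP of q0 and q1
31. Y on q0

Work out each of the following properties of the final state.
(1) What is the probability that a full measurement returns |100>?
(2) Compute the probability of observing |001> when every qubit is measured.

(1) A full measurement returns |100> with probability 0. Key observation: the block from step 7 through step 12 cancels to the identity and can be dropped.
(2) A full measurement returns |001> with probability 1/4.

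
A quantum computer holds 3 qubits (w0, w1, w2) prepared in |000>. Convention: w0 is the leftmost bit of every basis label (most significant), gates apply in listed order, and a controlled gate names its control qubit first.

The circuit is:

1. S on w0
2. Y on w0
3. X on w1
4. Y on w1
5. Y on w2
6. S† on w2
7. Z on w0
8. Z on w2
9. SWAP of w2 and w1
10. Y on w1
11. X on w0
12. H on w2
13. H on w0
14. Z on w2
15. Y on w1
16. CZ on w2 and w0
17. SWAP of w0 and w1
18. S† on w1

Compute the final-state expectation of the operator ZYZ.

The expectation value of ZYZ is 1.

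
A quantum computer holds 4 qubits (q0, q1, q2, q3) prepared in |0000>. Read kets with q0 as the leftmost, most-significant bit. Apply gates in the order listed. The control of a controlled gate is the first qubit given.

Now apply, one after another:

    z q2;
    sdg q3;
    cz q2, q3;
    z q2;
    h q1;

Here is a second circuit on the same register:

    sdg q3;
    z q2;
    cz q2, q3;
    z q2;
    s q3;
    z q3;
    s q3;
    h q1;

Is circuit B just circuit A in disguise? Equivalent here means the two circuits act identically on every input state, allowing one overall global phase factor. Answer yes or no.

Yes — the two circuits implement the same unitary up to a global phase.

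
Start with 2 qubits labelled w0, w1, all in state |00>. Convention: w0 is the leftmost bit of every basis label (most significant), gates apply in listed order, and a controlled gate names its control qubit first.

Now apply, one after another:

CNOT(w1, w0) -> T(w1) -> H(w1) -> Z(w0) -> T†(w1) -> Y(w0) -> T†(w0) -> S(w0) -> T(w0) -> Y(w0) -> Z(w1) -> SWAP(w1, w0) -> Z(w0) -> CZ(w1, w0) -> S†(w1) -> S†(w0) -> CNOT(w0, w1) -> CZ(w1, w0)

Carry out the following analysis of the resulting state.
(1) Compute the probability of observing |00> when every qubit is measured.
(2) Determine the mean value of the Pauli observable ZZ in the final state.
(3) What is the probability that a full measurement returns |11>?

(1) The probability of measuring |00> is 1/2.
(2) In the final state, ZZ has expectation 1.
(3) A full measurement returns |11> with probability 1/2.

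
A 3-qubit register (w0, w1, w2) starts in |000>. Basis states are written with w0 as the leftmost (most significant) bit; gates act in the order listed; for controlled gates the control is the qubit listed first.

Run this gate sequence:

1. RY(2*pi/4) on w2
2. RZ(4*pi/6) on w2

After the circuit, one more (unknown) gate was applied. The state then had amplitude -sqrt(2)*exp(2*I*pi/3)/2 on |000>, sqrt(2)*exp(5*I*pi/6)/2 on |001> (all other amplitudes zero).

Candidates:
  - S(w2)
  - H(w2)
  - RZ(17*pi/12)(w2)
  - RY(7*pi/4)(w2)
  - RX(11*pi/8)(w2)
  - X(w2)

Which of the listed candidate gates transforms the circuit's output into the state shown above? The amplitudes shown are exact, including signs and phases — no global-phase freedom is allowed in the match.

The unique candidate consistent with the amplitudes is S(w2).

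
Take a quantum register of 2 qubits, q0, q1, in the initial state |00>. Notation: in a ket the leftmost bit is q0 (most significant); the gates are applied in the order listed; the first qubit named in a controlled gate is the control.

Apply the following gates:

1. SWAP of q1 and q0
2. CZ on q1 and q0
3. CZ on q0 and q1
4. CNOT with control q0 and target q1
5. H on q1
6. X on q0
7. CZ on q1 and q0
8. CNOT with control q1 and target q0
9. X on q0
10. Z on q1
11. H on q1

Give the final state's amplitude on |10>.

The amplitude on |10> is 1/2.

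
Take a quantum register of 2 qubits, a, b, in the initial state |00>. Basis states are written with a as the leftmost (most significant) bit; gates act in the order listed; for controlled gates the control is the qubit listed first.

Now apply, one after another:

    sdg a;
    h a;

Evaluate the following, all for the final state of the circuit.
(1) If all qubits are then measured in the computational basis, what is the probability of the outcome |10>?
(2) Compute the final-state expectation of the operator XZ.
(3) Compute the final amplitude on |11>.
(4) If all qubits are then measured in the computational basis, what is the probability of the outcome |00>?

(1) The probability of measuring |10> is 1/2.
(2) The expectation value of XZ is 1.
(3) The final state's coefficient on |11> equals 0.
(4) The probability of measuring |00> is 1/2.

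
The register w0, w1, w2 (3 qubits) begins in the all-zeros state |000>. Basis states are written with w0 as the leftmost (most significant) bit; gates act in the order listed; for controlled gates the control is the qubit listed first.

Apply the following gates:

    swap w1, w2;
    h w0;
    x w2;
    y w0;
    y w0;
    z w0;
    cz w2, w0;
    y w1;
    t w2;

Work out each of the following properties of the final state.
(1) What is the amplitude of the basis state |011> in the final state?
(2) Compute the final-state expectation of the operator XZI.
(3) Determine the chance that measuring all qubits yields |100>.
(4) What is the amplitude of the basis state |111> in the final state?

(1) |011> carries amplitude sqrt(2)*exp(3*I*pi/4)/2 in the final state.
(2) In the final state, XZI has expectation -1.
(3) A full measurement returns |100> with probability 0.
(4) The final state's coefficient on |111> equals sqrt(2)*exp(3*I*pi/4)/2.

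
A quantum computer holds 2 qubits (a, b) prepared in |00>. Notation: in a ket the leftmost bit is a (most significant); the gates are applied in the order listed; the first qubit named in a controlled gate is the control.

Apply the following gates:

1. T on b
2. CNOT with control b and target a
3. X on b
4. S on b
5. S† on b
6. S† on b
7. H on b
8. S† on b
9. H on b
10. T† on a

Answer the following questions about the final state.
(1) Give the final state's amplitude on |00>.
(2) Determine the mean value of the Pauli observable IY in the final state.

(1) The amplitude on |00> is 1/2 - I/2.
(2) In the final state, IY has expectation -1.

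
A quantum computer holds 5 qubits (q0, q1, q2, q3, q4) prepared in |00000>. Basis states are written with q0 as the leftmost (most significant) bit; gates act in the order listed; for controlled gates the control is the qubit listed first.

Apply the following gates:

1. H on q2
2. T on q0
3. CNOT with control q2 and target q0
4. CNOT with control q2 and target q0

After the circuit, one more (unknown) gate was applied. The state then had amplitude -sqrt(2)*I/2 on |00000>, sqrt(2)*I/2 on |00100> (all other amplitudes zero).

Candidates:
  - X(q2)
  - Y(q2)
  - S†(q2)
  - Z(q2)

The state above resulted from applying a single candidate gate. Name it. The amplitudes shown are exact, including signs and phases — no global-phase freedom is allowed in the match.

It was Y(q2) that produced the state shown.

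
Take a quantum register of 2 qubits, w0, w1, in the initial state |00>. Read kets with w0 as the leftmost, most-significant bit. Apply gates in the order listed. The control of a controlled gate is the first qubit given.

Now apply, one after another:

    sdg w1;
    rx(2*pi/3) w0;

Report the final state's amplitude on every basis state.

The final amplitudes are 1/2 on |00>, 0 on |01>, -sqrt(3)*I/2 on |10>, 0 on |11>.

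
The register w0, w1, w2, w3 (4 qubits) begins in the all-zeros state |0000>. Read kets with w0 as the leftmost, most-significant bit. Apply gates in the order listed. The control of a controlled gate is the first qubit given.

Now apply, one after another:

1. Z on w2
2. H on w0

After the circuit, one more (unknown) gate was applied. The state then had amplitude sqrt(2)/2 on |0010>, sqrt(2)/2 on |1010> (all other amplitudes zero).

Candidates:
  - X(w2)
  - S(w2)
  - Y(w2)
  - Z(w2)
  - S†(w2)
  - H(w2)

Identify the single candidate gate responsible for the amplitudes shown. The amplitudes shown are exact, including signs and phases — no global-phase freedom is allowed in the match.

The applied gate was X(w2).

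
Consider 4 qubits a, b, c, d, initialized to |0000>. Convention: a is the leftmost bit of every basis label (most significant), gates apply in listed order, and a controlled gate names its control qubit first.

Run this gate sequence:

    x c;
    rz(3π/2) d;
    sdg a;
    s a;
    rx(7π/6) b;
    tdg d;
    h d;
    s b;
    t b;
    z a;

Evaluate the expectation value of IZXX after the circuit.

The observable IZXX averages to 0.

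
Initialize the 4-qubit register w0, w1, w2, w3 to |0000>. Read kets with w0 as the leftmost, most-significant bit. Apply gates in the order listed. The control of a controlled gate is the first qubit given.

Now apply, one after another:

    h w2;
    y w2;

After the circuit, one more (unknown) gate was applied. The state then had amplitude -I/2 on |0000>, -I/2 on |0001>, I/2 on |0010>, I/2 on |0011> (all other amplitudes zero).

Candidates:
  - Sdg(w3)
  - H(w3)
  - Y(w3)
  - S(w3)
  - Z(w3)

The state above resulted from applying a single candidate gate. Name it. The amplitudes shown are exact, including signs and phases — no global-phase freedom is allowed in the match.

The applied gate was H(w3).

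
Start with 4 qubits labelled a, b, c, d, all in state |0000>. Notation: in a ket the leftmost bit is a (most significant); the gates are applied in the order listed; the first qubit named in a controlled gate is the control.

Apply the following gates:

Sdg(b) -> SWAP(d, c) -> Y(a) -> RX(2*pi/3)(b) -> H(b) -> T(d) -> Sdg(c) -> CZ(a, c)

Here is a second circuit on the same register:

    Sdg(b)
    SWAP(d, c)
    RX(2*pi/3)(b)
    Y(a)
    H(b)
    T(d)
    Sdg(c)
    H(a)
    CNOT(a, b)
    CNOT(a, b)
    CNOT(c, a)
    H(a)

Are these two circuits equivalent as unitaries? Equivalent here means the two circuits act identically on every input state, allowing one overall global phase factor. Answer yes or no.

Yes: on every input state the two circuits agree up to one overall phase factor.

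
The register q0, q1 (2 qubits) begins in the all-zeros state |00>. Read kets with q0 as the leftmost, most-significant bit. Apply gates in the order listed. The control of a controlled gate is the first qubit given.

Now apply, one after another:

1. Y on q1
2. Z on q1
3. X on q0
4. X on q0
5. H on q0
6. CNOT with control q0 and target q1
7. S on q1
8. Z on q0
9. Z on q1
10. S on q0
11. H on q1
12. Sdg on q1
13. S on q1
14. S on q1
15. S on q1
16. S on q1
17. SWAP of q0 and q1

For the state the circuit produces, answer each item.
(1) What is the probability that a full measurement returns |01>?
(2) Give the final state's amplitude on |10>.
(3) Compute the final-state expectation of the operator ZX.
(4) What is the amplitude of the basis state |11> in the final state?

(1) A full measurement returns |01> with probability 1/4. Key observation: steps 13-16 multiply out to the identity, so the circuit reduces to the remaining gates.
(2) |10> carries amplitude -I/2 in the final state.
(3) The observable ZX averages to 1.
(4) |11> carries amplitude I/2 in the final state.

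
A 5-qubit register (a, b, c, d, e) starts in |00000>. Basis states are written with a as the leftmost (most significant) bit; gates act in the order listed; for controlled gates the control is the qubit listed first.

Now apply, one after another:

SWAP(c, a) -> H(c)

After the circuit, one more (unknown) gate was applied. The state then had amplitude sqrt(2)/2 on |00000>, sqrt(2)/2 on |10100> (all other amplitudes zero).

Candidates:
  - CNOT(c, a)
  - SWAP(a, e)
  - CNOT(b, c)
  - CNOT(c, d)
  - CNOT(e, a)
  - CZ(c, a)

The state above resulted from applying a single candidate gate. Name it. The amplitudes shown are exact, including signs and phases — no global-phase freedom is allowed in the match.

The applied gate was CNOT(c, a).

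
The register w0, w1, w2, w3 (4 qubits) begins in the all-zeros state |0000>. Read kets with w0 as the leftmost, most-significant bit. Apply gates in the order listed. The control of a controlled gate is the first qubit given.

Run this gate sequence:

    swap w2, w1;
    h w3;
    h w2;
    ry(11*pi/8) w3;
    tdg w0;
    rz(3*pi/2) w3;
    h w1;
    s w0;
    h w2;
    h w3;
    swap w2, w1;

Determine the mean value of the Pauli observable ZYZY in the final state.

In the final state, ZYZY has expectation 0.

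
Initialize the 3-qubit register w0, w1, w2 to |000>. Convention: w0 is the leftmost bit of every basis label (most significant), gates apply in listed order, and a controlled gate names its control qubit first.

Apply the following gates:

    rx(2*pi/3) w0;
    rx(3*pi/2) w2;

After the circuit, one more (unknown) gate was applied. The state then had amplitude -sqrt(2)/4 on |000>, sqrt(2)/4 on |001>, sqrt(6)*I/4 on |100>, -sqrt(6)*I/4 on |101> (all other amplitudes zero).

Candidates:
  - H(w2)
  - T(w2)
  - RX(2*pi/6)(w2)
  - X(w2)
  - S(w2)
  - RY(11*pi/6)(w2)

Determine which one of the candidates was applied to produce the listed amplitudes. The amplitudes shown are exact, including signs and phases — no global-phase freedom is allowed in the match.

It was S(w2) that produced the state shown.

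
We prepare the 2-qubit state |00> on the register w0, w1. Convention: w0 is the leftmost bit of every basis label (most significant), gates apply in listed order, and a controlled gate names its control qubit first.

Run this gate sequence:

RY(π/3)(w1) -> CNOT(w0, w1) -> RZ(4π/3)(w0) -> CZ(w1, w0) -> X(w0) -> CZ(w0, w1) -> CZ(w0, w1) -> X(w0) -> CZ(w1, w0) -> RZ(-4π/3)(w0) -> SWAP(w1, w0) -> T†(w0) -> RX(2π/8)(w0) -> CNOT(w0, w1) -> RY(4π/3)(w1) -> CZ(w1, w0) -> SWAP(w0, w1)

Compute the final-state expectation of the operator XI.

In the final state, XI has expectation -sqrt(3)/2. Key observation: the block from step 3 through step 10 cancels to the identity and can be dropped.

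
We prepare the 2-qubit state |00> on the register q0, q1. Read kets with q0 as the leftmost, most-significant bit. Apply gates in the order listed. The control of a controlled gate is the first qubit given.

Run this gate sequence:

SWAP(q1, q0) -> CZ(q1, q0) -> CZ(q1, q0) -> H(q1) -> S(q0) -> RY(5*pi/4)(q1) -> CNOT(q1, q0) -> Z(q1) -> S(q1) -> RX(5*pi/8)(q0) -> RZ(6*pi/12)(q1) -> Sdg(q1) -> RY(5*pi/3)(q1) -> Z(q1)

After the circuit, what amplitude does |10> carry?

The final state's coefficient on |10> equals -sqrt(6)*I*sqrt(sqrt(2)/4 + 1/2)*exp(-I*pi/4)*sin(5*pi/16)/4 - sqrt(6)*I*sqrt(1/2 - sqrt(2)/4)*exp(-I*pi/4)*sin(5*pi/16)/4 - sqrt(2)*sqrt(1/2 - sqrt(2)/4)*exp(I*pi/4)*cos(5*pi/16)/4 + sqrt(2)*sqrt(sqrt(2)/4 + 1/2)*exp(I*pi/4)*cos(5*pi/16)/4. Key observation: steps 2-3 multiply out to the identity, so the circuit reduces to the remaining gates.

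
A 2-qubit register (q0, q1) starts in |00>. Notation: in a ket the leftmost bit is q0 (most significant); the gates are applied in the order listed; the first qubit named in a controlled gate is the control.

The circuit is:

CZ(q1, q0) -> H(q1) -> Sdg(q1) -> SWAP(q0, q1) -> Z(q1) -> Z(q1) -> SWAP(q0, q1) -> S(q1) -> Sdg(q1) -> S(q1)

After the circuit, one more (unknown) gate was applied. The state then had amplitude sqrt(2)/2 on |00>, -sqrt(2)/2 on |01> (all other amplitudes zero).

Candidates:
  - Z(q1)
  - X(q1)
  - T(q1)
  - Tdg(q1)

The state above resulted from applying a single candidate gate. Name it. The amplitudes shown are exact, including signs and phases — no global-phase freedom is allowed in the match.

It was Z(q1) that produced the state shown. Key observation: the block from step 3 through step 8 cancels to the identity and can be dropped.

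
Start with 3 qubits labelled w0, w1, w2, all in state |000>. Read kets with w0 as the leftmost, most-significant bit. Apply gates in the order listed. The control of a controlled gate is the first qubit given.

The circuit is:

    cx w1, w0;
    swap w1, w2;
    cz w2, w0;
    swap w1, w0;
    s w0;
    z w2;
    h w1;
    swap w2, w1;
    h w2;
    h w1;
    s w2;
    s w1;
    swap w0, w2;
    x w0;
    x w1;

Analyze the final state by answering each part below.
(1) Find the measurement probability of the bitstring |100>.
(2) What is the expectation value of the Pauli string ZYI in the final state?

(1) A full measurement returns |100> with probability 1/2.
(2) In the final state, ZYI has expectation 1.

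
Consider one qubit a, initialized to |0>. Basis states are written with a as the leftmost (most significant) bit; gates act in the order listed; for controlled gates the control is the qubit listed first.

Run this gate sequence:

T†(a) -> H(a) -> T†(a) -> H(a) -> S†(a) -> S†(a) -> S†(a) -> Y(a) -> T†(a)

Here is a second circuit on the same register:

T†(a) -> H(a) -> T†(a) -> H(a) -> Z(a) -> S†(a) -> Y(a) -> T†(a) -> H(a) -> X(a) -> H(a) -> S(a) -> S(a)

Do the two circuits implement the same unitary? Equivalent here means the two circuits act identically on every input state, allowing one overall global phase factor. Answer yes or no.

Yes, they are equivalent — the unitaries differ by at most a global phase.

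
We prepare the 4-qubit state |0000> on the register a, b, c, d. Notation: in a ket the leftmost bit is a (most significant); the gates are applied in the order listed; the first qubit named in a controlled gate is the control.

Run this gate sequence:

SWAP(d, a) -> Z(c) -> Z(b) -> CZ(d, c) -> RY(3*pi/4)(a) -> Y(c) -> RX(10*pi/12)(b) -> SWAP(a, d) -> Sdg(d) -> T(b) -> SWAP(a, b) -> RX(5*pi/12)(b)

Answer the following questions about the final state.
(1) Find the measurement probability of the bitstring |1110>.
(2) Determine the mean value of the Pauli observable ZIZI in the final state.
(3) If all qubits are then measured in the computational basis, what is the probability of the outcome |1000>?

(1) The probability of measuring |1110> is -3*sqrt(6)/64 - 5*sqrt(2)/64 + 5*sqrt(3)/64 + 9/64.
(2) In the final state, ZIZI has expectation sqrt(3)/2.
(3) The probability of measuring |1000> is 0.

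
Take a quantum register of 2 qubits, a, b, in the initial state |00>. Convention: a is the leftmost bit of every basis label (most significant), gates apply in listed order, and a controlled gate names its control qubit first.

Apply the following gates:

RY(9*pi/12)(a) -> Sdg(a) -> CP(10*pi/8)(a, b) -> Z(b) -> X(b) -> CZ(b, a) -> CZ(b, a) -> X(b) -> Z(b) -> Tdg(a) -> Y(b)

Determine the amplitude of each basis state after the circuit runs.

The final amplitudes are 0 on |00>, I*sqrt(2 - sqrt(2))/2 on |01>, 0 on |10>, -sqrt(sqrt(2) + 2)*exp(3*I*pi/4)/2 on |11>. Key observation: the block from step 4 through step 9 cancels to the identity and can be dropped.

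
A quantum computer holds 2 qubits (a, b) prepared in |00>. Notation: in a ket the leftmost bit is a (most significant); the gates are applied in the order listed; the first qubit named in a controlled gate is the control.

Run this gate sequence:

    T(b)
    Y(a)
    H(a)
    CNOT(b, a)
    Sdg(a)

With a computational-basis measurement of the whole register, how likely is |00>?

A full measurement returns |00> with probability 1/2.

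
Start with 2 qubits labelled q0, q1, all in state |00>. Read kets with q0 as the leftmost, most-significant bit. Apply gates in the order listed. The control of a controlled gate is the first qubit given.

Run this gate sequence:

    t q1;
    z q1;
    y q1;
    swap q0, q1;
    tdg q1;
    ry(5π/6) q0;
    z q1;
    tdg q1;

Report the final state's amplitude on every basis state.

The resulting statevector has amplitude I*(-sqrt(6) - sqrt(2))/4 on |00>, 0 on |01>, I*(-sqrt(2) + sqrt(6))/4 on |10>, 0 on |11>.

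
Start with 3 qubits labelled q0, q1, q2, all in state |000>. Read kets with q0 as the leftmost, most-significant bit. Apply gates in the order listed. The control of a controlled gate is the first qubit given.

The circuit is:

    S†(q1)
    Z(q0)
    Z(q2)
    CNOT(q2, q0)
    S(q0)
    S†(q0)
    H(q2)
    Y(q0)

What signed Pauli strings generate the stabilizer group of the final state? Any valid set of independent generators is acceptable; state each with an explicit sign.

The final state is stabilized by the group generated by +IIX, -ZII, +IZI; other independent generating sets are equally valid.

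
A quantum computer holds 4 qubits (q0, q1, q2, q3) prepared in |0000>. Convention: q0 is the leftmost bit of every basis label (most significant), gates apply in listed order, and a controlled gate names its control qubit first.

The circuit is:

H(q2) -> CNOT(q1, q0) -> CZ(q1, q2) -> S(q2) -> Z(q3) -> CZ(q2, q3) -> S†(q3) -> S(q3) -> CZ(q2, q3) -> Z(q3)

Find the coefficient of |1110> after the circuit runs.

|1110> carries amplitude 0 in the final state. Key observation: the block from step 5 through step 10 cancels to the identity and can be dropped.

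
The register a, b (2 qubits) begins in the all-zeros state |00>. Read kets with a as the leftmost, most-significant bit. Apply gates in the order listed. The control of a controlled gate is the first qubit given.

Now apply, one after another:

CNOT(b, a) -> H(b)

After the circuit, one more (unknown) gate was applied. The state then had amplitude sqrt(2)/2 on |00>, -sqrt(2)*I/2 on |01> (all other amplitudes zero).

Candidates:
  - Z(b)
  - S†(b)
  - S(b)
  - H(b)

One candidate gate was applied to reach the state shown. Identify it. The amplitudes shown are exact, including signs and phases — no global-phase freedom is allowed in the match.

It was S†(b) that produced the state shown.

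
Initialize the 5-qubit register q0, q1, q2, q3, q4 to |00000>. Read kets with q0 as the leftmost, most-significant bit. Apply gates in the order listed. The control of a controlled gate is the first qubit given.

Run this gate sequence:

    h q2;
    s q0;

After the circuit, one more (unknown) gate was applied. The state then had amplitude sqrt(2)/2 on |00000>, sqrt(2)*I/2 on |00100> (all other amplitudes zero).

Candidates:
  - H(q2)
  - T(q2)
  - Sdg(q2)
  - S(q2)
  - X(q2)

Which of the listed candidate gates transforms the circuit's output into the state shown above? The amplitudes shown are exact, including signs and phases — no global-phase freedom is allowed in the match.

The unique candidate consistent with the amplitudes is S(q2).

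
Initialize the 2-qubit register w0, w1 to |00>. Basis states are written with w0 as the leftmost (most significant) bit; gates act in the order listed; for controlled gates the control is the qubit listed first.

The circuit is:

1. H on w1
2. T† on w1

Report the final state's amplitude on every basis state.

After the circuit, the state carries amplitude sqrt(2)/2 on |00>, -sqrt(2)*exp(3*I*pi/4)/2 on |01>, 0 on |10>, 0 on |11>.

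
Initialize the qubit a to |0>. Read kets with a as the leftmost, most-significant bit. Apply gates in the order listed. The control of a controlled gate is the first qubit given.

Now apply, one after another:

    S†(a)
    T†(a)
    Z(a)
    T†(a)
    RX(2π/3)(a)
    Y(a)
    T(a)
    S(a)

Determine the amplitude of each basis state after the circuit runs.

The resulting statevector has amplitude -sqrt(3)/2 on |0>, -exp(I*pi/4)/2 on |1>.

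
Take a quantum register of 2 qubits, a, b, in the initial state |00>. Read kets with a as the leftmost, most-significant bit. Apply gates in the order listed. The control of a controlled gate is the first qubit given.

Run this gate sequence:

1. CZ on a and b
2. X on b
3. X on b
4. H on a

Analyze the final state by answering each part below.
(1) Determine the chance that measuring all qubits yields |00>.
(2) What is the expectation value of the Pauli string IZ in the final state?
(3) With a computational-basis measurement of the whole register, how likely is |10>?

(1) A full measurement returns |00> with probability 1/2. Key observation: gates 2-3 undo each other exactly, leaving only the rest of the circuit to track.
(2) The observable IZ averages to 1.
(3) The probability of measuring |10> is 1/2.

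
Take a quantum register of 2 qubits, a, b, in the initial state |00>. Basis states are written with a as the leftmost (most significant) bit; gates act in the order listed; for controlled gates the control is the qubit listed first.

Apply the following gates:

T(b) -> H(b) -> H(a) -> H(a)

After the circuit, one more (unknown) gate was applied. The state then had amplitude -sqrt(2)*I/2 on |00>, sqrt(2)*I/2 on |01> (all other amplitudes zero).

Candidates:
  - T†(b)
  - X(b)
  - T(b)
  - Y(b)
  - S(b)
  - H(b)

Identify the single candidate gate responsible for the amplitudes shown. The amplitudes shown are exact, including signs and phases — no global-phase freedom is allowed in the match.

It was Y(b) that produced the state shown. Key observation: steps 3-4 multiply out to the identity, so the circuit reduces to the remaining gates.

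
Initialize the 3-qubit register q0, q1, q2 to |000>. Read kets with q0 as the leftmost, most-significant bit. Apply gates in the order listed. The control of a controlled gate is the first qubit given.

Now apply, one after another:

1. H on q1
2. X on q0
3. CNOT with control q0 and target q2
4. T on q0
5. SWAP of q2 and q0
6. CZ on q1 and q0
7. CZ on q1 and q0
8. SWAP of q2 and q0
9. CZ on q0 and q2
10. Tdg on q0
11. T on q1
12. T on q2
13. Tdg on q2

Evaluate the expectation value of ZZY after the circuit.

The observable ZZY averages to 0. Key observation: gates 5-8 undo each other exactly, leaving only the rest of the circuit to track.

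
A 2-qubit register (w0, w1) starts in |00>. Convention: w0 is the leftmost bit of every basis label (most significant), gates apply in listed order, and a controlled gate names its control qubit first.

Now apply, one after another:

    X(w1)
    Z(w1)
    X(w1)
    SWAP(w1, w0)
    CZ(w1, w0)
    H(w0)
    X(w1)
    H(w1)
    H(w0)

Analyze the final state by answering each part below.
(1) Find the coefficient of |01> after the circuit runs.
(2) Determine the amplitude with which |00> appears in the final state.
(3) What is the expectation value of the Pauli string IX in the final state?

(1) The amplitude on |01> is sqrt(2)/2.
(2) The final state's coefficient on |00> equals -sqrt(2)/2.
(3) The expectation value of IX is -1.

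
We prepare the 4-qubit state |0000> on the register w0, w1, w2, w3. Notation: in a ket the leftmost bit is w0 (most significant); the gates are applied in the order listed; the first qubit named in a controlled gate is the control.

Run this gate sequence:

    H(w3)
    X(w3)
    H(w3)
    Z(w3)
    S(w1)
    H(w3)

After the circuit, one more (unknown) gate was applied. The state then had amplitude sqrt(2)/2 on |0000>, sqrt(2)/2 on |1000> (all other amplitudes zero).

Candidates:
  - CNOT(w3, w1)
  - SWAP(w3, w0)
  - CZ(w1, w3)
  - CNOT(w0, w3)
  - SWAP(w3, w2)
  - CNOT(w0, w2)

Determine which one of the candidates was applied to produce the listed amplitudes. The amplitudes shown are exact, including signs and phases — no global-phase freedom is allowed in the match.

The unique candidate consistent with the amplitudes is SWAP(w3, w0). Key observation: steps 1-4 multiply out to the identity, so the circuit reduces to the remaining gates.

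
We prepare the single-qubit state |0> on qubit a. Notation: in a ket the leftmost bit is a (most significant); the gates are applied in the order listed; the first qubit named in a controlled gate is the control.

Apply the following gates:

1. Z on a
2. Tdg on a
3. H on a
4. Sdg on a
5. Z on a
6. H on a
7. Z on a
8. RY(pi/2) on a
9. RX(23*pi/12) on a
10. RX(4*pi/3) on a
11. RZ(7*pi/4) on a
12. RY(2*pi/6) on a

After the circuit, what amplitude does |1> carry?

The amplitude on |1> is (-sqrt(4 - 2*sqrt(2))/8 + sqrt(2*sqrt(2) + 4)/8 + sqrt(6)*(-sqrt(sqrt(2) + 2) - sqrt(2 - sqrt(2)))*exp(I*pi/4)/8)*exp(I*pi/8).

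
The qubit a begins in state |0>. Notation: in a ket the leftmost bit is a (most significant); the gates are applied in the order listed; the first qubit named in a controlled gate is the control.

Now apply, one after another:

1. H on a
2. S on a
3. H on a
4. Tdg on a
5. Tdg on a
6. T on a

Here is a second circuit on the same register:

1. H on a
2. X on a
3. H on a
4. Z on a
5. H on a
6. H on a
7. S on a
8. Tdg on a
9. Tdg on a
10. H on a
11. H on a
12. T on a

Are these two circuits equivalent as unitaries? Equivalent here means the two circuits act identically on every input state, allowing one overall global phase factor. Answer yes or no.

No: there is an input state on which the two circuits produce genuinely different outputs (not merely differing by a phase).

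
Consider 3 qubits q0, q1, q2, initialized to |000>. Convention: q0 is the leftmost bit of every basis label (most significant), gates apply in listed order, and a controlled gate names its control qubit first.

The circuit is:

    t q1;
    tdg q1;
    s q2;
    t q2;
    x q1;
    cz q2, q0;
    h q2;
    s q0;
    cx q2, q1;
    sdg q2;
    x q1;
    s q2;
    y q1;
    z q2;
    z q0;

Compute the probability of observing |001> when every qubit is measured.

Outcome |001> occurs with probability 1/2.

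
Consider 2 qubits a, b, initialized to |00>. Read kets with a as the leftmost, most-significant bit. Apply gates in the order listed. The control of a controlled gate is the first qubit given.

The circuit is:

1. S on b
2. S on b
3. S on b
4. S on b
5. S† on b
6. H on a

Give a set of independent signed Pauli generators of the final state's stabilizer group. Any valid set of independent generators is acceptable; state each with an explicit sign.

The final state is stabilized by the group generated by +XI, +IZ; other independent generating sets are equally valid. Key observation: gates 1-4 undo each other exactly, leaving only the rest of the circuit to track.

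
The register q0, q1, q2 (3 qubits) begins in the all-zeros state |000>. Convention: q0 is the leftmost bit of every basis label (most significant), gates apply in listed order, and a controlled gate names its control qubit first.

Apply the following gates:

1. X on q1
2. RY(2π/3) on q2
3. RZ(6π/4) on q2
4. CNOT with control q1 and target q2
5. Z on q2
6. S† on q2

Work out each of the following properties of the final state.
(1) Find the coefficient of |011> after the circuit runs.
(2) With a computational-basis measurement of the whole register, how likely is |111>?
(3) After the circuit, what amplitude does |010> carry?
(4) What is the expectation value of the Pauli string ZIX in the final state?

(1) The amplitude on |011> is -exp(3*I*pi/4)/2.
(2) Outcome |111> occurs with probability 0.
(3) The final state's coefficient on |010> equals sqrt(3)*exp(3*I*pi/4)/2.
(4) The expectation value of ZIX is -sqrt(3)/2.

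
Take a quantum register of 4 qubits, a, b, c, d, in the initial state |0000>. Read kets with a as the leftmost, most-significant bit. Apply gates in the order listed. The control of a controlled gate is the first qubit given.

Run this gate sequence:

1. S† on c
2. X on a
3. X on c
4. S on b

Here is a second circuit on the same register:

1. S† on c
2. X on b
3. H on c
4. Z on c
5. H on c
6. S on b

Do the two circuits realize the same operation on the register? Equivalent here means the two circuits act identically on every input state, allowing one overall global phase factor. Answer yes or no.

No — the two circuits implement different unitaries, even allowing a global phase.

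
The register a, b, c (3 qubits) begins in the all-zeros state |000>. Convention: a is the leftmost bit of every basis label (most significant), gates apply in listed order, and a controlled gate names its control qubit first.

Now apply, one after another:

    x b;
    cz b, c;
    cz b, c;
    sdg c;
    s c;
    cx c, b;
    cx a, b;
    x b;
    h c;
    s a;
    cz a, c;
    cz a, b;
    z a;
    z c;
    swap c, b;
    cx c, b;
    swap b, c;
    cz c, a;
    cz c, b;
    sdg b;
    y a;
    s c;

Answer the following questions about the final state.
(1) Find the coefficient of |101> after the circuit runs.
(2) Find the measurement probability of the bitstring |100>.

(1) The final state's coefficient on |101> equals sqrt(2)/2.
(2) Outcome |100> occurs with probability 1/2.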